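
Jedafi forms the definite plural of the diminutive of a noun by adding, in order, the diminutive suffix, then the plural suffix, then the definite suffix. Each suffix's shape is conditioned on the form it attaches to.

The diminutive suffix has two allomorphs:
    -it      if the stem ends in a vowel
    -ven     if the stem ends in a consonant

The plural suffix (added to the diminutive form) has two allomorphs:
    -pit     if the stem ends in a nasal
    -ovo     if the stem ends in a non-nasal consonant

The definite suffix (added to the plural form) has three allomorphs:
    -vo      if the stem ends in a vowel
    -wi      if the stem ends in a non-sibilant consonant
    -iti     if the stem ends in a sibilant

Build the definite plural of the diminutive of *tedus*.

*tedus* — final sound /s/ (a consonant) → -ven → *tedusven*.
The final consonant of the diminutive form *tedusven* is /n/, which is a nasal, so the plural suffix is -pit, giving *tedusvenpit*.
The final sound of the plural form *tedusvenpit* is /t/, which is a non-sibilant consonant, so the definite suffix is -wi, giving *tedusvenpitwi*.

tedusvenpitwi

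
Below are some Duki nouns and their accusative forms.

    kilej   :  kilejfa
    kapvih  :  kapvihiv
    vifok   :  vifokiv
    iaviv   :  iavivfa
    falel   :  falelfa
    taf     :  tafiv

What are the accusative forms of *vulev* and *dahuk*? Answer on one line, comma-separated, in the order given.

vulevfa, dahukiv

The pattern is voicing of the final consonant: -iv when the stem ends in a voiceless consonant (*kapvih*, *vifok*, *taf*); -fa when the stem ends in a voiced consonant (*kilej*, *iaviv*, *falel*).
*vulev* — final consonant /v/ (voiced) → -fa → *vulevfa*.
*dahuk* — final consonant /k/ (voiceless) → -iv → *dahukiv*.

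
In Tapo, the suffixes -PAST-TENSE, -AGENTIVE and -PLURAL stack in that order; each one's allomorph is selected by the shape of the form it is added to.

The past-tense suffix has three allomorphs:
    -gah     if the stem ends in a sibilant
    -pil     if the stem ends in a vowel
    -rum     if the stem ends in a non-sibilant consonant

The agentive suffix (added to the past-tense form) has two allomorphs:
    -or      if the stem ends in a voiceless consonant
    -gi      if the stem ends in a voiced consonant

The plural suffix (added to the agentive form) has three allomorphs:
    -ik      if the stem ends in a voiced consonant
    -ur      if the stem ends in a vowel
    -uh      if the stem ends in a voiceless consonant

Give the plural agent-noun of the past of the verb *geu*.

geupilgiur

*geu*: final sound = /u/, a vowel → -pil → *geupil*.
The past-tense form *geupil*: final consonant = /l/, voiced → -gi → *geupilgi*.
The agentive form *geupilgi* — final sound /i/ (a vowel) → -ur → *geupilgiur*.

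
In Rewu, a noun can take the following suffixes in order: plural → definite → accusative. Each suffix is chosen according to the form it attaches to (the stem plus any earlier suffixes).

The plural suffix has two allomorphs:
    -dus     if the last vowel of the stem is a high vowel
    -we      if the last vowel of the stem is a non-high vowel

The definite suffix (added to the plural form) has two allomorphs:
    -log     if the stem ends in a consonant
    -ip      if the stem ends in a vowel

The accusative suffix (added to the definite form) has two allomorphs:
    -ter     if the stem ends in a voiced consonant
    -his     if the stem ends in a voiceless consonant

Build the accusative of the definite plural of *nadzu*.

nadzuduslogter

The last vowel of *nadzu* is /u/, which is a high vowel, so the plural suffix is -dus, giving *nadzudus*.
The plural form *nadzudus* — final sound /s/ (a consonant) → -log → *nadzuduslog*.
The final consonant of the definite form *nadzuduslog* is /g/, which is voiced, so the accusative suffix is -ter, giving *nadzuduslogter*.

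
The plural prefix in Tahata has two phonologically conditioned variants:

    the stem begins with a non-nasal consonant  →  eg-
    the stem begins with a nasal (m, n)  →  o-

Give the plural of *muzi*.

*muzi*: first consonant = /m/, a nasal → o- → *omuzi*.

omuzi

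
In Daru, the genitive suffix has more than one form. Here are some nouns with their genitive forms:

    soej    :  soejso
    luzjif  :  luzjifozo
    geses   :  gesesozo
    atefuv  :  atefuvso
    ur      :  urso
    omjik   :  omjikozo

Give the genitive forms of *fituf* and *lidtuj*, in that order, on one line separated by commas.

Looking at the final consonant of each stem: -ozo when the stem ends in a voiceless consonant (*luzjif*, *geses*, *omjik*); -so when the stem ends in a voiced consonant (*soej*, *atefuv*, *ur*).
*fituf*: final consonant = /f/, voiceless → -ozo → *fitufozo*.
The final consonant of *lidtuj* is /j/, which is voiced, so the suffix is -so, giving *lidtujso*.

fitufozo, lidtujso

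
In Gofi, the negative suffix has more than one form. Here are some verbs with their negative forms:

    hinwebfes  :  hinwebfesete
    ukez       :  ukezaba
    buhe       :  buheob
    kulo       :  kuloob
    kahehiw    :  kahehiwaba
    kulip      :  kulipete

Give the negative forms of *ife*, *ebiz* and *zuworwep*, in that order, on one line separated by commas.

Looking at the final sound of each stem: -ete when the stem ends in a voiceless consonant (*hinwebfes*, *kulip*); -aba when the stem ends in a voiced consonant (*ukez*, *kahehiw*); -ob when the stem ends in a vowel (*buhe*, *kulo*).
*ife* — final sound /e/ (a vowel) → -ob → *ifeob*.
*ebiz* — final sound /z/ (a voiced consonant) → -aba → *ebizaba*.
Since the final sound of *zuworwep* is /p/ (a voiceless consonant), it takes -ete, giving *zuworwepete*.

ifeob, ebizaba, zuworwepete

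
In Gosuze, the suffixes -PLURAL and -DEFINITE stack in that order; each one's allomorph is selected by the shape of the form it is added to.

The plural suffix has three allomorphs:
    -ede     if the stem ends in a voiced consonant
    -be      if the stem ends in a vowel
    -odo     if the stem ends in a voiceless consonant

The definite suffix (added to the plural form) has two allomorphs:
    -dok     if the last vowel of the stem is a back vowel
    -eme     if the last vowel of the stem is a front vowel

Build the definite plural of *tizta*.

The final sound of *tizta* is /a/, which is a vowel, so the plural suffix is -be, giving *tiztabe*.
Since the last vowel of the plural form *tiztabe* is /e/ (a front vowel), it takes -eme, giving *tiztabeeme*.

tiztabeeme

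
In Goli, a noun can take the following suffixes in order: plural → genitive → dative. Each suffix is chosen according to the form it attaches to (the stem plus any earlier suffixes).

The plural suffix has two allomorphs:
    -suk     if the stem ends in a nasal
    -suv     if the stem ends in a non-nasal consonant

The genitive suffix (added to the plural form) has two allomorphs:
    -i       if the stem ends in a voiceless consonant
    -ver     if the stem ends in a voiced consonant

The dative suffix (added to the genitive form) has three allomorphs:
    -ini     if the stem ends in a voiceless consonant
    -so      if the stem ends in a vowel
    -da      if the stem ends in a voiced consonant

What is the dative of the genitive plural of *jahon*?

jahonsukiso

The final consonant of *jahon* is /n/, which is a nasal, so the plural suffix is -suk, giving *jahonsuk*.
The final consonant of the plural form *jahonsuk* is /k/, which is voiceless, so the genitive suffix is -i, giving *jahonsuki*.
The genitive form *jahonsuki* — final sound /i/ (a vowel) → -so → *jahonsukiso*.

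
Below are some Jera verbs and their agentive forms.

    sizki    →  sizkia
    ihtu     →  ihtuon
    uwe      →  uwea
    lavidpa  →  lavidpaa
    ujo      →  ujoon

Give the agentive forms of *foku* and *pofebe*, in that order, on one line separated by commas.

fokuon, pofebea

The pattern is rounding harmony: -on when the last vowel of the stem is a rounded vowel (*ihtu*, *ujo*); -a when the last vowel of the stem is an unrounded vowel (*sizki*, *uwe*, *lavidpa*).
Since the last vowel of *foku* is /u/ (a rounded vowel), it takes -on, giving *fokuon*.
Since the last vowel of *pofebe* is /e/ (an unrounded vowel), it takes -a, giving *pofebea*.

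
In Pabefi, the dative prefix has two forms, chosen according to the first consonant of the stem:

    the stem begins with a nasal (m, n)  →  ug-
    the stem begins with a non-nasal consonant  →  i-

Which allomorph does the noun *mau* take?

ug-

Since the first consonant of *mau* is /m/ (a nasal), it takes ug-.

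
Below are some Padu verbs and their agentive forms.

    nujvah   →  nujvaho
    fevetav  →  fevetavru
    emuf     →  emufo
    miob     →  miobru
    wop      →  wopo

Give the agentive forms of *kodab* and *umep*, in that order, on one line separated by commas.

The alternation tracks the final consonant of the stem — -o when the stem ends in a voiceless consonant (*nujvah*, *emuf*, *wop*); -ru when the stem ends in a voiced consonant (*fevetav*, *miob*).
The final consonant of *kodab* is /b/, which is voiced, so the suffix is -ru, giving *kodabru*.
*umep* — final consonant /p/ (voiceless) → -o → *umepo*.

kodabru, umepo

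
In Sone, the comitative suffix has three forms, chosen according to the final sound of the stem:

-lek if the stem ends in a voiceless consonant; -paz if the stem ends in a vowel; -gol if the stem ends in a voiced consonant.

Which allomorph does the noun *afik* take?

-lek

*afik* — final sound /k/ (a voiceless consonant) → -lek.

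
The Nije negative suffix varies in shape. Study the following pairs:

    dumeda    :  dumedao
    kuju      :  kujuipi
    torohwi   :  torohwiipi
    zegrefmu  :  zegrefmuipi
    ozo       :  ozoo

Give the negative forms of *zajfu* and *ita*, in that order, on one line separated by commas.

The alternation tracks the last vowel of the stem — -ipi when the last vowel of the stem is a high vowel (*kuju*, *torohwi*, *zegrefmu*); -o when the last vowel of the stem is a non-high vowel (*dumeda*, *ozo*).
The last vowel of *zajfu* is /u/, which is a high vowel, so the suffix is -ipi, giving *zajfuipi*.
*ita*: last vowel = /a/, a non-high vowel → -o → *itao*.

zajfuipi, itao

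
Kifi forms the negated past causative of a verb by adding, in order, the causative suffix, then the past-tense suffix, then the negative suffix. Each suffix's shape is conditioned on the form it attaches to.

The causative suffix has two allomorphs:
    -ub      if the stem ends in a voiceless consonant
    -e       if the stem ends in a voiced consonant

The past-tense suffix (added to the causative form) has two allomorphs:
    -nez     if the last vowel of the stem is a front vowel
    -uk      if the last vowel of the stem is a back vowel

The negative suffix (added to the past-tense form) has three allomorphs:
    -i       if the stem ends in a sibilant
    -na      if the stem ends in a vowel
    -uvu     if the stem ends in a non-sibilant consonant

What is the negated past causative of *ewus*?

*ewus* — final consonant /s/ (voiceless) → -ub → *ewusub*.
The last vowel of the causative form *ewusub* is /u/, which is a back vowel, so the past-tense suffix is -uk, giving *ewusubuk*.
The past-tense form *ewusubuk* — final sound /k/ (a non-sibilant consonant) → -uvu → *ewusubukuvu*.

ewusubukuvu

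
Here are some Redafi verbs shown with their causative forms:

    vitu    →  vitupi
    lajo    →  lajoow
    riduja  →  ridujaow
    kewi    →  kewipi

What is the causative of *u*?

The alternation tracks the last vowel of the stem — -pi when the last vowel of the stem is a high vowel (*vitu*, *kewi*); -ow when the last vowel of the stem is a non-high vowel (*lajo*, *riduja*).
*u*: last vowel = /u/, a high vowel → -pi → *upi*.

upi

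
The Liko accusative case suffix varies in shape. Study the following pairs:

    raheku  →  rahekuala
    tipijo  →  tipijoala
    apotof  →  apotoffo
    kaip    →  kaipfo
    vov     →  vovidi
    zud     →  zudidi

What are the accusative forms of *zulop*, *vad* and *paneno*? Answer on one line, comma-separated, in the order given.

The alternation tracks the final sound of the stem — -fo when the stem ends in a voiceless consonant (*apotof*, *kaip*); -idi when the stem ends in a voiced consonant (*vov*, *zud*); -ala when the stem ends in a vowel (*raheku*, *tipijo*).
*zulop* — final sound /p/ (a voiceless consonant) → -fo → *zulopfo*.
Since the final sound of *vad* is /d/ (a voiced consonant), it takes -idi, giving *vadidi*.
*paneno* — final sound /o/ (a vowel) → -ala → *panenoala*.

zulopfo, vadidi, panenoala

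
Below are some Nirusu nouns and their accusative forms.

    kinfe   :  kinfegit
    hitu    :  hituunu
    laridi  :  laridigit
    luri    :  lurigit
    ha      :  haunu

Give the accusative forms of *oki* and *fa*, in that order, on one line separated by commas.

okigit, faunu

Looking at the last vowel of each stem: -git when the last vowel of the stem is a front vowel (*kinfe*, *laridi*, *luri*); -unu when the last vowel of the stem is a back vowel (*hitu*, *ha*).
Since the last vowel of *oki* is /i/ (a front vowel), it takes -git, giving *okigit*.
Since the last vowel of *fa* is /a/ (a back vowel), it takes -unu, giving *faunu*.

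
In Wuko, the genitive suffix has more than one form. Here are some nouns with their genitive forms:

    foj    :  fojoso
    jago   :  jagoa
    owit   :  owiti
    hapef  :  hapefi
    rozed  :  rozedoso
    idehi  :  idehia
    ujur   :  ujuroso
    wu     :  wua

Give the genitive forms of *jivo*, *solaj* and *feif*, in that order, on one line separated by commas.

jivoa, solajoso, feifi

The suffix is conditioned by the final sound: -i when the stem ends in a voiceless consonant (*owit*, *hapef*); -oso when the stem ends in a voiced consonant (*foj*, *rozed*, *ujur*); -a when the stem ends in a vowel (*jago*, *idehi*, *wu*).
The final sound of *jivo* is /o/, which is a vowel, so the suffix is -a, giving *jivoa*.
The final sound of *solaj* is /j/, which is a voiced consonant, so the suffix is -oso, giving *solajoso*.
*feif*: final sound = /f/, a voiceless consonant → -i → *feifi*.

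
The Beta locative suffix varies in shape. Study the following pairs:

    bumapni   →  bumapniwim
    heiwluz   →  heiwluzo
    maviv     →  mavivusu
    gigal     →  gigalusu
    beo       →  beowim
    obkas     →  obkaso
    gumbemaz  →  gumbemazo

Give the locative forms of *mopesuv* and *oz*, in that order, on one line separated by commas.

The pattern is sibilance of the final sound: -o when the stem ends in a sibilant (*heiwluz*, *obkas*, *gumbemaz*); -usu when the stem ends in a non-sibilant consonant (*maviv*, *gigal*); -wim when the stem ends in a vowel (*bumapni*, *beo*).
*mopesuv*: final sound = /v/, a non-sibilant consonant → -usu → *mopesuvusu*.
*oz*: final sound = /z/, a sibilant → -o → *ozo*.

mopesuvusu, ozo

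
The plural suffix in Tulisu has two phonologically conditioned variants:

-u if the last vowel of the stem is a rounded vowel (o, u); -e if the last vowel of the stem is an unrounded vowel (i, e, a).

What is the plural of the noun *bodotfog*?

bodotfogu

The last vowel of *bodotfog* is /o/, which is a rounded vowel, so the suffix is -u, giving *bodotfogu*.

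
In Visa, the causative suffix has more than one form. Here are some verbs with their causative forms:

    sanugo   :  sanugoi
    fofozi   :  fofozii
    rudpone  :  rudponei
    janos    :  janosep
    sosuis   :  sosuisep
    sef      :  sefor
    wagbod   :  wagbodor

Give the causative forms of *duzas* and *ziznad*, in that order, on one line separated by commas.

The alternation tracks the final sound of the stem — -ep when the stem ends in a sibilant (*janos*, *sosuis*); -or when the stem ends in a non-sibilant consonant (*sef*, *wagbod*); -i when the stem ends in a vowel (*sanugo*, *fofozi*, *rudpone*).
Since the final sound of *duzas* is /s/ (a sibilant), it takes -ep, giving *duzasep*.
The final sound of *ziznad* is /d/, which is a non-sibilant consonant, so the suffix is -or, giving *ziznador*.

duzasep, ziznador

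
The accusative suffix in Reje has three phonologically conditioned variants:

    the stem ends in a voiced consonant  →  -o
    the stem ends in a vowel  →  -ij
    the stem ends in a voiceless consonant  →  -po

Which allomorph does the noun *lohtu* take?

-ij

*lohtu*: final sound = /u/, a vowel → -ij.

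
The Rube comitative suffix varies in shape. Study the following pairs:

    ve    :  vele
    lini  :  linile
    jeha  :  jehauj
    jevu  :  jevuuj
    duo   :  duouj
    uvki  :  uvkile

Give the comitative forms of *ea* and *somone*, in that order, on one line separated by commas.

eauj, somonele

Looking at the last vowel of each stem: -le when the last vowel of the stem is a front vowel (*ve*, *lini*, *uvki*); -uj when the last vowel of the stem is a back vowel (*jeha*, *jevu*, *duo*).
Since the last vowel of *ea* is /a/ (a back vowel), it takes -uj, giving *eauj*.
*somone*: last vowel = /e/, a front vowel → -le → *somonele*.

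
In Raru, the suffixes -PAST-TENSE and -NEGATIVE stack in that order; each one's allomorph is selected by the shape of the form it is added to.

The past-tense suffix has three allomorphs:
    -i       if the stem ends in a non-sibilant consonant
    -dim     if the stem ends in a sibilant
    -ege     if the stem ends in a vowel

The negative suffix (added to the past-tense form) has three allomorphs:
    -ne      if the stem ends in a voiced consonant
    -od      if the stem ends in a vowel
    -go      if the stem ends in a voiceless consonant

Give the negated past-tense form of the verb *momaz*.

momazdimne

*momaz* — final sound /z/ (a sibilant) → -dim → *momazdim*.
The past-tense form *momazdim* — final sound /m/ (a voiced consonant) → -ne → *momazdimne*.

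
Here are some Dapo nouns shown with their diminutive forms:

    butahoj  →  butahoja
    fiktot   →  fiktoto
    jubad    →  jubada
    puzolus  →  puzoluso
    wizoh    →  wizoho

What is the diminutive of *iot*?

The suffix is conditioned by the final consonant: -o when the stem ends in a voiceless consonant (*fiktot*, *puzolus*, *wizoh*); -a when the stem ends in a voiced consonant (*butahoj*, *jubad*).
*iot* — final consonant /t/ (voiceless) → -o → *ioto*.

ioto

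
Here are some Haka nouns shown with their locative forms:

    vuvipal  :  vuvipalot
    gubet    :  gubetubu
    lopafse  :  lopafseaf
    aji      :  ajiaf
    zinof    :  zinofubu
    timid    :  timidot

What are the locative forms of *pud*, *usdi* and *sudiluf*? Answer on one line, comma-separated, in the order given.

pudot, usdiaf, sudilufubu

The pattern is voicing of the final sound: -ubu when the stem ends in a voiceless consonant (*gubet*, *zinof*); -ot when the stem ends in a voiced consonant (*vuvipal*, *timid*); -af when the stem ends in a vowel (*lopafse*, *aji*).
The final sound of *pud* is /d/, which is a voiced consonant, so the suffix is -ot, giving *pudot*.
Since the final sound of *usdi* is /i/ (a vowel), it takes -af, giving *usdiaf*.
The final sound of *sudiluf* is /f/, which is a voiceless consonant, so the suffix is -ubu, giving *sudilufubu*.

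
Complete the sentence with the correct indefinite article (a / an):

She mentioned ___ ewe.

The indefinite article is chosen by the initial *sound* of the following word, not its spelling.
*ewe* begins with the sound /juː/ (pronounced /juː/) — a consonant sound.
So the article is *a*: She mentioned a ewe.

a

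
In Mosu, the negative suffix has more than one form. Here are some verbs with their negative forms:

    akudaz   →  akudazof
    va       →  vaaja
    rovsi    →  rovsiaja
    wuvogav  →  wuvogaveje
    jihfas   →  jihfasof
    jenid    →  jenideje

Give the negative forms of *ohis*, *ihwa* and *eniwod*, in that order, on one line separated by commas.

The pattern is sibilance of the final sound: -of when the stem ends in a sibilant (*akudaz*, *jihfas*); -eje when the stem ends in a non-sibilant consonant (*wuvogav*, *jenid*); -aja when the stem ends in a vowel (*va*, *rovsi*).
Since the final sound of *ohis* is /s/ (a sibilant), it takes -of, giving *ohisof*.
*ihwa*: final sound = /a/, a vowel → -aja → *ihwaaja*.
*eniwod* — final sound /d/ (a non-sibilant consonant) → -eje → *eniwodeje*.

ohisof, ihwaaja, eniwodeje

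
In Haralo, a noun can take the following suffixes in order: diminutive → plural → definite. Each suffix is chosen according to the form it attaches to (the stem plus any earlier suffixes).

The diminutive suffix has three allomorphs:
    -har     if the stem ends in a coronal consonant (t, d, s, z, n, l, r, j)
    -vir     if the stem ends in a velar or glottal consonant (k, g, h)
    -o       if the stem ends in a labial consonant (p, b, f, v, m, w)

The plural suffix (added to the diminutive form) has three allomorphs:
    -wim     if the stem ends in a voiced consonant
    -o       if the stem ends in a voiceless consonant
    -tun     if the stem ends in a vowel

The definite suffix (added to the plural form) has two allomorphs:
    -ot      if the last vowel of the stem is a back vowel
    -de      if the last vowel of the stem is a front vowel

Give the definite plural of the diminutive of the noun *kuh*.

*kuh*: final consonant = /h/, velar/glottal → -vir → *kuhvir*.
The diminutive form *kuhvir* — final sound /r/ (a voiced consonant) → -wim → *kuhvirwim*.
The last vowel of the plural form *kuhvirwim* is /i/, which is a front vowel, so the definite suffix is -de, giving *kuhvirwimde*.

kuhvirwimde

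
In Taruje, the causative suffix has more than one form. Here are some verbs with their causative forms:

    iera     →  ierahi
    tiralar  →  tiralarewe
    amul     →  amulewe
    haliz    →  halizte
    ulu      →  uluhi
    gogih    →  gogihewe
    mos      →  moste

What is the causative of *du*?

Looking at the final sound of each stem: -te when the stem ends in a sibilant (*haliz*, *mos*); -ewe when the stem ends in a non-sibilant consonant (*tiralar*, *amul*, *gogih*); -hi when the stem ends in a vowel (*iera*, *ulu*).
The final sound of *du* is /u/, which is a vowel, so the suffix is -hi, giving *duhi*.

duhi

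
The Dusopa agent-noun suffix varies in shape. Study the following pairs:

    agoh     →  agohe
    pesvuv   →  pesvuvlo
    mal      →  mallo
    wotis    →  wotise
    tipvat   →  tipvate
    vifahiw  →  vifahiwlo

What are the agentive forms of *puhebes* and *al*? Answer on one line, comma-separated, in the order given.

puhebese, allo

The pattern is voicing of the final consonant: -e when the stem ends in a voiceless consonant (*agoh*, *wotis*, *tipvat*); -lo when the stem ends in a voiced consonant (*pesvuv*, *mal*, *vifahiw*).
*puhebes*: final consonant = /s/, voiceless → -e → *puhebese*.
The final consonant of *al* is /l/, which is voiced, so the suffix is -lo, giving *allo*.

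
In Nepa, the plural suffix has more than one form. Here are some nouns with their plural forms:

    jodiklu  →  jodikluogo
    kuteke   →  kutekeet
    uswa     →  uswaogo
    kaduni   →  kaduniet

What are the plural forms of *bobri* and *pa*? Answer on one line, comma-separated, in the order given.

The pattern is front/back vowel harmony: -et when the last vowel of the stem is a front vowel (*kuteke*, *kaduni*); -ogo when the last vowel of the stem is a back vowel (*jodiklu*, *uswa*).
The last vowel of *bobri* is /i/, which is a front vowel, so the suffix is -et, giving *bobriet*.
*pa*: last vowel = /a/, a back vowel → -ogo → *paogo*.

bobriet, paogo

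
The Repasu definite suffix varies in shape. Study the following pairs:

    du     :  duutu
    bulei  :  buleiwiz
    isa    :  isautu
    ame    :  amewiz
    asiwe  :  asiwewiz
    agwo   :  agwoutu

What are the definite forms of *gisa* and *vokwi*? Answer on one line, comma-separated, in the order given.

gisautu, vokwiwiz

The pattern is front/back vowel harmony: -wiz when the last vowel of the stem is a front vowel (*bulei*, *ame*, *asiwe*); -utu when the last vowel of the stem is a back vowel (*du*, *isa*, *agwo*).
*gisa* — last vowel /a/ (a back vowel) → -utu → *gisautu*.
*vokwi*: last vowel = /i/, a front vowel → -wiz → *vokwiwiz*.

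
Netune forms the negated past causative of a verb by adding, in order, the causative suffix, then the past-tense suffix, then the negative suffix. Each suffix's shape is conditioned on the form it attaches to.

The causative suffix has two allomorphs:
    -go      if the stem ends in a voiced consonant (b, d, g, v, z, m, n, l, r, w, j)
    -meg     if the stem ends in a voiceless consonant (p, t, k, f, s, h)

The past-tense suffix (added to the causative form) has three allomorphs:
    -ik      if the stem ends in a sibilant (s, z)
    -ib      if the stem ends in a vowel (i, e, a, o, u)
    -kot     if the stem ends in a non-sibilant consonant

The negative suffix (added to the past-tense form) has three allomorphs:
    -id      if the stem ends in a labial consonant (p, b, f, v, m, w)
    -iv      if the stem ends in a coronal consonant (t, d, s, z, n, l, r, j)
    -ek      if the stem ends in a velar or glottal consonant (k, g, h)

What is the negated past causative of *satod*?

satodgoibid

Since the final consonant of *satod* is /d/ (voiced), it takes -go, giving *satodgo*.
Since the final sound of the causative form *satodgo* is /o/ (a vowel), it takes -ib, giving *satodgoib*.
The past-tense form *satodgoib* — final consonant /b/ (labial) → -id → *satodgoibid*.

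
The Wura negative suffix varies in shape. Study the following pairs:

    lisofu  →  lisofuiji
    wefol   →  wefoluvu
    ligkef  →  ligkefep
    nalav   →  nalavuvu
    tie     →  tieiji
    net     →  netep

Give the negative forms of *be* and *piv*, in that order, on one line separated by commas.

The suffix is conditioned by the final sound: -ep when the stem ends in a voiceless consonant (*ligkef*, *net*); -uvu when the stem ends in a voiced consonant (*wefol*, *nalav*); -iji when the stem ends in a vowel (*lisofu*, *tie*).
*be* — final sound /e/ (a vowel) → -iji → *beiji*.
Since the final sound of *piv* is /v/ (a voiced consonant), it takes -uvu, giving *pivuvu*.

beiji, pivuvu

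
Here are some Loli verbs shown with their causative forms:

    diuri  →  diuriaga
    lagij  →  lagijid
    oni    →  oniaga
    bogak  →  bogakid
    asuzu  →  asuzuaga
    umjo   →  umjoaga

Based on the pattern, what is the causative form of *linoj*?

linojid

The pattern is consonant vs. vowel: -id when the stem ends in a consonant (*lagij*, *bogak*); -aga when the stem ends in a vowel (*diuri*, *oni*, *asuzu*, *umjo*).
The final sound of *linoj* is /j/, which is a consonant, so the suffix is -id, giving *linojid*.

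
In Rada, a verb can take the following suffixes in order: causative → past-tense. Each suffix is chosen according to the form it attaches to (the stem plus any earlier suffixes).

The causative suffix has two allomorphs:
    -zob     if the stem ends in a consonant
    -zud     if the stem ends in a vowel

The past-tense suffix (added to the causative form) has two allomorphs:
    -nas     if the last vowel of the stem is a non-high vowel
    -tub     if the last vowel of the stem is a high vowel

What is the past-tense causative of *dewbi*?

dewbizudtub

Since the final sound of *dewbi* is /i/ (a vowel), it takes -zud, giving *dewbizud*.
The causative form *dewbizud*: last vowel = /u/, a high vowel → -tub → *dewbizudtub*.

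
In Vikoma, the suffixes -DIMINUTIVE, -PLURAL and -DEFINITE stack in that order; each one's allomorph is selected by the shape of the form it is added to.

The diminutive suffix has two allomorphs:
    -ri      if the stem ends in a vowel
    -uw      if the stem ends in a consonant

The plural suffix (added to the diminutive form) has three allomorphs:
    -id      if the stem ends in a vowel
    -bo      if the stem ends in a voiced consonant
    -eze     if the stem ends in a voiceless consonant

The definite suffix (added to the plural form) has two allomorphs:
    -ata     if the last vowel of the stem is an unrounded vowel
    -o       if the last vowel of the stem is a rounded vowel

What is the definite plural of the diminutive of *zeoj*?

Since the final sound of *zeoj* is /j/ (a consonant), it takes -uw, giving *zeojuw*.
The diminutive form *zeojuw* — final sound /w/ (a voiced consonant) → -bo → *zeojuwbo*.
Since the last vowel of the plural form *zeojuwbo* is /o/ (a rounded vowel), it takes -o, giving *zeojuwboo*.

zeojuwboo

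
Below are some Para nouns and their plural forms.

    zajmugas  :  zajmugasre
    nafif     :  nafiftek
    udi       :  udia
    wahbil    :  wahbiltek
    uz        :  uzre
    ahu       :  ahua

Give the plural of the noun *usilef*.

usileftek

The suffix is conditioned by the final sound: -re when the stem ends in a sibilant (*zajmugas*, *uz*); -tek when the stem ends in a non-sibilant consonant (*nafif*, *wahbil*); -a when the stem ends in a vowel (*udi*, *ahu*).
*usilef* — final sound /f/ (a non-sibilant consonant) → -tek → *usileftek*.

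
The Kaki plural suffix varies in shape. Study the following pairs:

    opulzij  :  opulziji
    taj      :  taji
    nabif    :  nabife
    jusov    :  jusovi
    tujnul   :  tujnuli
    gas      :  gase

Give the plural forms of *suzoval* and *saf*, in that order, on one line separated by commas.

suzovali, safe

The pattern is voicing of the final consonant: -e when the stem ends in a voiceless consonant (*nabif*, *gas*); -i when the stem ends in a voiced consonant (*opulzij*, *taj*, *jusov*, *tujnul*).
*suzoval* — final consonant /l/ (voiced) → -i → *suzovali*.
*saf* — final consonant /f/ (voiceless) → -e → *safe*.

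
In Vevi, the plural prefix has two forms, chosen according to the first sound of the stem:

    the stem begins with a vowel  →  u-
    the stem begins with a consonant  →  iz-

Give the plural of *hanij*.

*hanij* — first sound /h/ (a consonant) → iz- → *izhanij*.

izhanij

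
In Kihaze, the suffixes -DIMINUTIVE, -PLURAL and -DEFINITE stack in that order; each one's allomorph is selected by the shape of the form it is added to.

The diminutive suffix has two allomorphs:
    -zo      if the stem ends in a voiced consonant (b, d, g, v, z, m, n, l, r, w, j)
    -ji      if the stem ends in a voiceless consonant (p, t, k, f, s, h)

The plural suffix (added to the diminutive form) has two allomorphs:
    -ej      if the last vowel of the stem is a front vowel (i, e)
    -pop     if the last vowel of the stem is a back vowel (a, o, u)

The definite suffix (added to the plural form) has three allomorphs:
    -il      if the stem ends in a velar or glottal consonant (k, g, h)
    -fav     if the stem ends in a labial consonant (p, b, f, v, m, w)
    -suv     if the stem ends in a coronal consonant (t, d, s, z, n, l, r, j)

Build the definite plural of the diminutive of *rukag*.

*rukag* — final consonant /g/ (voiced) → -zo → *rukagzo*.
The diminutive form *rukagzo* — last vowel /o/ (a back vowel) → -pop → *rukagzopop*.
The plural form *rukagzopop* — final consonant /p/ (labial) → -fav → *rukagzopopfav*.

rukagzopopfav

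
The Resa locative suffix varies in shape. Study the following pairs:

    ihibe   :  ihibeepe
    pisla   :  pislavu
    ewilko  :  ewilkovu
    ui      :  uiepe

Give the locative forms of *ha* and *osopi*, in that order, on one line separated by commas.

The alternation tracks the last vowel of the stem — -epe when the last vowel of the stem is a front vowel (*ihibe*, *ui*); -vu when the last vowel of the stem is a back vowel (*pisla*, *ewilko*).
*ha*: last vowel = /a/, a back vowel → -vu → *havu*.
*osopi*: last vowel = /i/, a front vowel → -epe → *osopiepe*.

havu, osopiepe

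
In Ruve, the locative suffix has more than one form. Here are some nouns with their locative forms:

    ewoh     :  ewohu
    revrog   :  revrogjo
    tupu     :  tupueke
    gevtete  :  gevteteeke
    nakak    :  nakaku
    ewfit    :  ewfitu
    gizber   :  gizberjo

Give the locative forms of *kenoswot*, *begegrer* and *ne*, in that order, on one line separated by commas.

The pattern is voicing of the final sound: -u when the stem ends in a voiceless consonant (*ewoh*, *nakak*, *ewfit*); -jo when the stem ends in a voiced consonant (*revrog*, *gizber*); -eke when the stem ends in a vowel (*tupu*, *gevtete*).
Since the final sound of *kenoswot* is /t/ (a voiceless consonant), it takes -u, giving *kenoswotu*.
*begegrer* — final sound /r/ (a voiced consonant) → -jo → *begegrerjo*.
Since the final sound of *ne* is /e/ (a vowel), it takes -eke, giving *neeke*.

kenoswotu, begegrerjo, neeke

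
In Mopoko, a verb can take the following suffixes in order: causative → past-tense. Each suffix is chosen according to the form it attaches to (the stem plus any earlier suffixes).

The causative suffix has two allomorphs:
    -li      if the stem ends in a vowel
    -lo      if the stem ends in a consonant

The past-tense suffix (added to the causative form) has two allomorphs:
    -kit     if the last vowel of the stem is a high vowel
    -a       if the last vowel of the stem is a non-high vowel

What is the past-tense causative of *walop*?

Since the final sound of *walop* is /p/ (a consonant), it takes -lo, giving *waloplo*.
Since the last vowel of the causative form *waloplo* is /o/ (a non-high vowel), it takes -a, giving *waloploa*.

waloploa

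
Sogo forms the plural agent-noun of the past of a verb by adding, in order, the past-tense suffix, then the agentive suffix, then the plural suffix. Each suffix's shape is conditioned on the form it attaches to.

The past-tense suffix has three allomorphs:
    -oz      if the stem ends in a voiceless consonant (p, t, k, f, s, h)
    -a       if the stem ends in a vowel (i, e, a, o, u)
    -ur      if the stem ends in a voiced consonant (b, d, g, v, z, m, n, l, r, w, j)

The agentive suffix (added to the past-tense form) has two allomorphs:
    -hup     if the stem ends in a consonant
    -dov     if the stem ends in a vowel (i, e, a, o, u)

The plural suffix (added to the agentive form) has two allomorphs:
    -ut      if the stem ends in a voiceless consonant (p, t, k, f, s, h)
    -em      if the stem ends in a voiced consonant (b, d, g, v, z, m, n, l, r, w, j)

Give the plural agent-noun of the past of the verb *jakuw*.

jakuwurhuput

The final sound of *jakuw* is /w/, which is a voiced consonant, so the past-tense suffix is -ur, giving *jakuwur*.
The past-tense form *jakuwur*: final sound = /r/, a consonant → -hup → *jakuwurhup*.
Since the final consonant of the agentive form *jakuwurhup* is /p/ (voiceless), it takes -ut, giving *jakuwurhuput*.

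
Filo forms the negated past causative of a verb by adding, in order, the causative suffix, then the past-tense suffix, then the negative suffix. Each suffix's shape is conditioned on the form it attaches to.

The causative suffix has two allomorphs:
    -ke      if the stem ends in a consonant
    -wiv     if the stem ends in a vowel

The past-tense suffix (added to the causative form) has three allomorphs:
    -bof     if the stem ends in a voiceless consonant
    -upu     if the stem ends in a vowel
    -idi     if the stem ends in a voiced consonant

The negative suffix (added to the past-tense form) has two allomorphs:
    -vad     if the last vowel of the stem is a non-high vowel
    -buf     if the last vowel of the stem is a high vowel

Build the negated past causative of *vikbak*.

vikbakkeupubuf

*vikbak*: final sound = /k/, a consonant → -ke → *vikbakke*.
The causative form *vikbakke*: final sound = /e/, a vowel → -upu → *vikbakkeupu*.
The past-tense form *vikbakkeupu*: last vowel = /u/, a high vowel → -buf → *vikbakkeupubuf*.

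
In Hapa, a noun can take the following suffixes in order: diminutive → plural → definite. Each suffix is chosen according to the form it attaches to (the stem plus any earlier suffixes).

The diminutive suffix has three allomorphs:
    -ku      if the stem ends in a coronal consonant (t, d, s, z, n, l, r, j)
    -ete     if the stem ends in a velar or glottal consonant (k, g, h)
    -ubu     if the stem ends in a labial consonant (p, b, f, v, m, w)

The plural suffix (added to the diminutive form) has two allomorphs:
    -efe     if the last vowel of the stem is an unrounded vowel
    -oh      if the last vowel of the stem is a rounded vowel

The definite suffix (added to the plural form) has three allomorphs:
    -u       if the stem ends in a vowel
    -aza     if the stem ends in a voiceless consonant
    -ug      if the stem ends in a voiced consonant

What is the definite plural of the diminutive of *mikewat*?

*mikewat*: final consonant = /t/, coronal → -ku → *mikewatku*.
Since the last vowel of the diminutive form *mikewatku* is /u/ (a rounded vowel), it takes -oh, giving *mikewatkuoh*.
Since the final sound of the plural form *mikewatkuoh* is /h/ (a voiceless consonant), it takes -aza, giving *mikewatkuohaza*.

mikewatkuohaza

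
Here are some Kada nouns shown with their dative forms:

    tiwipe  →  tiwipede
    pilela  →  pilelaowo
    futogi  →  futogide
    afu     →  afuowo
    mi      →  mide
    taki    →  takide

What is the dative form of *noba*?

The pattern is front/back vowel harmony: -de when the last vowel of the stem is a front vowel (*tiwipe*, *futogi*, *mi*, *taki*); -owo when the last vowel of the stem is a back vowel (*pilela*, *afu*).
Since the last vowel of *noba* is /a/ (a back vowel), it takes -owo, giving *nobaowo*.

nobaowo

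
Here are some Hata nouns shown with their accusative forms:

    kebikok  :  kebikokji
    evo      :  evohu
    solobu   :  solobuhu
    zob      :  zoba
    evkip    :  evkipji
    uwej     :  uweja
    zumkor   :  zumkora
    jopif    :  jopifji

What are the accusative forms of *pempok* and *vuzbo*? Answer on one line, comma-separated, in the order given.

pempokji, vuzbohu

The pattern is voicing of the final sound: -ji when the stem ends in a voiceless consonant (*kebikok*, *evkip*, *jopif*); -a when the stem ends in a voiced consonant (*zob*, *uwej*, *zumkor*); -hu when the stem ends in a vowel (*evo*, *solobu*).
*pempok* — final sound /k/ (a voiceless consonant) → -ji → *pempokji*.
*vuzbo*: final sound = /o/, a vowel → -hu → *vuzbohu*.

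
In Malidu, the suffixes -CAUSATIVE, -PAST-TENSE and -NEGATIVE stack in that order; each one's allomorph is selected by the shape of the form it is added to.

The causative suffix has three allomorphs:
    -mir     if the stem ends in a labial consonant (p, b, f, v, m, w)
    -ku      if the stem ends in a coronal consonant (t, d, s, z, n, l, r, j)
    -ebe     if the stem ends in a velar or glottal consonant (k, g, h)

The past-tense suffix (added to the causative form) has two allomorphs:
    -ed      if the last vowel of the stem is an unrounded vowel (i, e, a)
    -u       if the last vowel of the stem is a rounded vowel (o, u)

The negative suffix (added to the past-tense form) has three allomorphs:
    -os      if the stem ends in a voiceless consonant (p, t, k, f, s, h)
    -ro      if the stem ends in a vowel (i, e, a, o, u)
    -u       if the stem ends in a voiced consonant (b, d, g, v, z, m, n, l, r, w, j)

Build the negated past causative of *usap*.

The final consonant of *usap* is /p/, which is labial, so the causative suffix is -mir, giving *usapmir*.
Since the last vowel of the causative form *usapmir* is /i/ (an unrounded vowel), it takes -ed, giving *usapmired*.
Since the final sound of the past-tense form *usapmired* is /d/ (a voiced consonant), it takes -u, giving *usapmiredu*.

usapmiredu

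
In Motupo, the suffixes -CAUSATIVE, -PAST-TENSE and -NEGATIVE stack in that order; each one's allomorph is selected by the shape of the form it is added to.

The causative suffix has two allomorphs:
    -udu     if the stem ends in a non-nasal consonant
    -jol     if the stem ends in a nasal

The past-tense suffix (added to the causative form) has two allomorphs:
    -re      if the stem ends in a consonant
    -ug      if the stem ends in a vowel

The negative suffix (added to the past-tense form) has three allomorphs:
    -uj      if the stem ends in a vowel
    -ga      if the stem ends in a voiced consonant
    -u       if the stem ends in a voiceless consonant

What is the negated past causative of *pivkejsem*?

pivkejsemjolreuj

The final consonant of *pivkejsem* is /m/, which is a nasal, so the causative suffix is -jol, giving *pivkejsemjol*.
The causative form *pivkejsemjol* — final sound /l/ (a consonant) → -re → *pivkejsemjolre*.
The past-tense form *pivkejsemjolre* — final sound /e/ (a vowel) → -uj → *pivkejsemjolreuj*.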